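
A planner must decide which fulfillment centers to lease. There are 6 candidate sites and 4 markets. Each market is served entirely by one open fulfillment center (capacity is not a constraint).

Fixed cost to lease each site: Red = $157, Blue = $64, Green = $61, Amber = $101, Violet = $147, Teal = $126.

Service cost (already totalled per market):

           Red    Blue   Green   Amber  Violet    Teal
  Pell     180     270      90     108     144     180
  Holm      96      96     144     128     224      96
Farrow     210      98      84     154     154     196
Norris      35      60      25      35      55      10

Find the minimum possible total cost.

For any fixed open set, each market goes to its cheapest open site; total = fixed + service.
{Green}: Pell→Green 90, Holm→Green 144, Farrow→Green 84, Norris→Green 25. Service 343; fixed 61; total 404.
{Blue, Green}: Pell→Green 90, Holm→Blue 96, Farrow→Green 84, Norris→Green 25. Service 295; fixed 125; total 420.
{Green, Teal}: service 280 + fixed 187 = 467
{Red, Blue, Green, Amber, Violet, Teal}: service 280 + fixed 656 = 936
No other subset beats 404.

Minimum total cost: 404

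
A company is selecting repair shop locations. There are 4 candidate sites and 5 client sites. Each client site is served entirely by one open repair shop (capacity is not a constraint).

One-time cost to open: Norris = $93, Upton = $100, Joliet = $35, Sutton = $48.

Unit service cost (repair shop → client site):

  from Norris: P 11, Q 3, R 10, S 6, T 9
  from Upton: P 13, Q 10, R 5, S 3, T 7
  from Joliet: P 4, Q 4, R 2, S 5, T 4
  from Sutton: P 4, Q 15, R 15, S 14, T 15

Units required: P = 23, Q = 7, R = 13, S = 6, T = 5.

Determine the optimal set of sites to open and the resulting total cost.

For any fixed open set, each client site goes to its cheapest open site; total = fixed + service.
{Joliet}: P→Joliet 4·23=92, Q→Joliet 4·7=28, R→Joliet 2·13=26, S→Joliet 5·6=30, T→Joliet 4·5=20. Service 196; fixed 35; total 231.
{Joliet, Sutton}: P→Joliet 4·23=92, Q→Joliet 4·7=28, R→Joliet 2·13=26, S→Joliet 5·6=30, T→Joliet 4·5=20. Service 196; fixed 83; total 279.
{Norris, Joliet}: P→Joliet 4·23=92, Q→Norris 3·7=21, R→Joliet 2·13=26, S→Joliet 5·6=30, T→Joliet 4·5=20. Service 189; fixed 128; total 317.
{Norris, Upton, Joliet, Sutton}: P→Joliet 4·23=92, Q→Norris 3·7=21, R→Joliet 2·13=26, S→Upton 3·6=18, T→Joliet 4·5=20. Service 177; fixed 276; total 453.
No other subset beats 231.

Open Joliet only; minimum total cost 231.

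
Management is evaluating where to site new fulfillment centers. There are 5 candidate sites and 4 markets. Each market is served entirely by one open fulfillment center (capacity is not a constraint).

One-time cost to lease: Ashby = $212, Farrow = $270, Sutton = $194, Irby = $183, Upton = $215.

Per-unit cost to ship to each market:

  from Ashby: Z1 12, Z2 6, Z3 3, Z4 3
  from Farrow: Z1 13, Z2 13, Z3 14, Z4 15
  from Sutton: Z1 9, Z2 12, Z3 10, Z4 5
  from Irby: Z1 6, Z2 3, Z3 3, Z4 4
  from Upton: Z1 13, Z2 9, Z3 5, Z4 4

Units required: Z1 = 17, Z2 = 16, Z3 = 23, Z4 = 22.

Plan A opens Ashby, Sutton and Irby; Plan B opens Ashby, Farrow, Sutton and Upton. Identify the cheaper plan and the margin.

Plan A is cheaper by 401.

Plan A: {Ashby, Sutton, Irby}: Z1→Irby 6·17=102, Z2→Irby 3·16=48, Z3→Ashby 3·23=69, Z4→Ashby 3·22=66. Service 285; fixed 589; total 874.
Plan B: {Ashby, Farrow, Sutton, Upton}: Z1→Sutton 9·17=153, Z2→Ashby 6·16=96, Z3→Ashby 3·23=69, Z4→Ashby 3·22=66. Service 384; fixed 891; total 1275.
Difference: |874 − 1275| = 401.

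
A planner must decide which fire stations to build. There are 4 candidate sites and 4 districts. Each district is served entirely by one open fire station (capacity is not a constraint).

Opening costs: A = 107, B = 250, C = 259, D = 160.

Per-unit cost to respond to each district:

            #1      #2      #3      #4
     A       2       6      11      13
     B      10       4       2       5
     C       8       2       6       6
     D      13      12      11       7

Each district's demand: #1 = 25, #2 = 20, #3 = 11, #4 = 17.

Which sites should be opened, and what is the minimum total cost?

For any fixed open set, each district goes to its cheapest open site; total = fixed + service.
{A, B}: #1→A 2·25=50, #2→B 4·20=80, #3→B 2·11=22, #4→B 5·17=85. Service 237; fixed 357; total 594.
{A}: #1→A 2·25=50, #2→A 6·20=120, #3→A 11·11=121, #4→A 13·17=221. Service 512; fixed 107; total 619.
{A, C}: service 258 + fixed 366 = 624
{A, B, C, D}: service 197 + fixed 776 = 973
No other subset beats 594.

Open A and B; minimum total cost 594.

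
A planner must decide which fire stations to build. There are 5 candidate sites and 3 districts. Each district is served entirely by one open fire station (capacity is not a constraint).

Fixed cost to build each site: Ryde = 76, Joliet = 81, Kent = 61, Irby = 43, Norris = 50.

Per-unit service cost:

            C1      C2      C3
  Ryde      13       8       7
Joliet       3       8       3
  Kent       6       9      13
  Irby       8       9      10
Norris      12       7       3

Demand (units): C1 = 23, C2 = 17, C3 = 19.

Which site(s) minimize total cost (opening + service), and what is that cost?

For any fixed open set, each district goes to its cheapest open site; total = fixed + service.
{Joliet}: C1→Joliet 3·23=69, C2→Joliet 8·17=136, C3→Joliet 3·19=57. Service 262; fixed 81; total 343.
{Joliet, Norris}: service 245 + fixed 131 = 376
{Joliet, Irby}: service 262 + fixed 124 = 386
{Ryde, Joliet, Kent, Irby, Norris}: C1→Joliet 3·23=69, C2→Norris 7·17=119, C3→Joliet 3·19=57. Service 245; fixed 311; total 556.
No other subset beats 343.

Open Joliet only; minimum total cost 343.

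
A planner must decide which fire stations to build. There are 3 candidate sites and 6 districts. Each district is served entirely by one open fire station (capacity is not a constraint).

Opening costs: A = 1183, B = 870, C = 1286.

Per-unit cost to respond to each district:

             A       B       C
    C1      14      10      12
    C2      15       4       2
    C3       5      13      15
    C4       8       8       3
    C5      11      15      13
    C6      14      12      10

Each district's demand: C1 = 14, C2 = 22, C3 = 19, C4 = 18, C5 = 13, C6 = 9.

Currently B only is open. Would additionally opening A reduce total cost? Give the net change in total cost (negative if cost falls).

Current service cost with {B}: 922.
Adding A: each district re-picks its cheapest; new service cost 718, saving 204.
Extra fixed cost: 1183. Net change = 1183 − 204 = 979.
(Totals: 1792 → 2771.)

No — net change +979 (cost rises by 979).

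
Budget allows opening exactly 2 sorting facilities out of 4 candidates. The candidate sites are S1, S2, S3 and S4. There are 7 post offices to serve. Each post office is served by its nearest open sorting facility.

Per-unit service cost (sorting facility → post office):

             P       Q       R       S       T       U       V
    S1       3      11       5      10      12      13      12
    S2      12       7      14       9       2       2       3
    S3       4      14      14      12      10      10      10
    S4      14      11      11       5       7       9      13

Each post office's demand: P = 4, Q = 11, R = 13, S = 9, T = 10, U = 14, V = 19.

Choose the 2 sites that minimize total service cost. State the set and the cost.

With exactly 2 open, each post office uses its cheapest among the chosen.
{S1, S2}: P→S1 3·4=12, Q→S2 7·11=77, R→S1 5·13=65, S→S2 9·9=81, T→S2 2·10=20, U→S2 2·14=28, V→S2 3·19=57. Service cost 340.
{S2, S4}: service cost 418
{S2, S3}: service cost 461
Among all 6 size-2 choices, {S1, S2} is lowest.

Choose S1 and S2; total service cost 340.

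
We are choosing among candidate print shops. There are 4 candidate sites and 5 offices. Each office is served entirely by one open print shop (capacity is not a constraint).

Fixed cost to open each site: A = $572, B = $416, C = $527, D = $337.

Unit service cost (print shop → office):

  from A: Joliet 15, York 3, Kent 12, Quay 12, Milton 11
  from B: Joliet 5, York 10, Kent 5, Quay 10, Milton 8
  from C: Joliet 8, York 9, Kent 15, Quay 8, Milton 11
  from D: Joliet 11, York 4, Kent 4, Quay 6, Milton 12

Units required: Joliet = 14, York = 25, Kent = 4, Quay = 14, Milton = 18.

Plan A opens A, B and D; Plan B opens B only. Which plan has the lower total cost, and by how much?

Plan B is cheaper by 674.

Plan A: {A, B, D}: Joliet→B 5·14=70, York→A 3·25=75, Kent→D 4·4=16, Quay→D 6·14=84, Milton→B 8·18=144. Service 389; fixed 1325; total 1714.
Plan B: {B}: Joliet→B 5·14=70, York→B 10·25=250, Kent→B 5·4=20, Quay→B 10·14=140, Milton→B 8·18=144. Service 624; fixed 416; total 1040.
Difference: |1714 − 1040| = 674.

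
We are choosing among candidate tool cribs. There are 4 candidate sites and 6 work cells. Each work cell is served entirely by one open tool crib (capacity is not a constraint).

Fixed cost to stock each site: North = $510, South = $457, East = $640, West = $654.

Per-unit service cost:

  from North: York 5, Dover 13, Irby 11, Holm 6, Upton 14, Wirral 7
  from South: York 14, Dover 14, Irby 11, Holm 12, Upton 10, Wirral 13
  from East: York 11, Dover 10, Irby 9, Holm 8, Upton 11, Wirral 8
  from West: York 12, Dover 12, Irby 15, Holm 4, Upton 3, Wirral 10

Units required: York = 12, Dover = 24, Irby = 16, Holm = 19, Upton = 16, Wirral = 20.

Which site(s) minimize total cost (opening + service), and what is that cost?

For any fixed open set, each work cell goes to its cheapest open site; total = fixed + service.
{North}: York→North 5·12=60, Dover→North 13·24=312, Irby→North 11·16=176, Holm→North 6·19=114, Upton→North 14·16=224, Wirral→North 7·20=140. Service 1026; fixed 510; total 1536.
{East}: service 1004 + fixed 640 = 1644
{West}: service 996 + fixed 654 = 1650
{North, South, East, West}: service 708 + fixed 2261 = 2969
(All 15 nonempty subsets were checked; North only is lowest.)

Open North only; minimum total cost 1536.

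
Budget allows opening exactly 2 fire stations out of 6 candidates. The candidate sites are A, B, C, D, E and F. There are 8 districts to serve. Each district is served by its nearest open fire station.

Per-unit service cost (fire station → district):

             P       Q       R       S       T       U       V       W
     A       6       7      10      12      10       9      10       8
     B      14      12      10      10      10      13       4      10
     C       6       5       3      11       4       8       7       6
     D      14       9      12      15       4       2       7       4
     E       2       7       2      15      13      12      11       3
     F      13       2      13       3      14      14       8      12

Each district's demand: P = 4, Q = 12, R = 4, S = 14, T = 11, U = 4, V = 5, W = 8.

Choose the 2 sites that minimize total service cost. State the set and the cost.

Choose C and F; total service cost 261.

With exactly 2 open, each district uses its cheapest among the chosen.
{C, F}: P→C 6·4=24, Q→F 2·12=24, R→C 3·4=12, S→F 3·14=42, T→C 4·11=44, U→C 8·4=32, V→C 7·5=35, W→C 6·8=48. Service cost 261.
{D, F}: service cost 285
{E, F}: service cost 337
Among all 15 size-2 choices, {C, F} is lowest.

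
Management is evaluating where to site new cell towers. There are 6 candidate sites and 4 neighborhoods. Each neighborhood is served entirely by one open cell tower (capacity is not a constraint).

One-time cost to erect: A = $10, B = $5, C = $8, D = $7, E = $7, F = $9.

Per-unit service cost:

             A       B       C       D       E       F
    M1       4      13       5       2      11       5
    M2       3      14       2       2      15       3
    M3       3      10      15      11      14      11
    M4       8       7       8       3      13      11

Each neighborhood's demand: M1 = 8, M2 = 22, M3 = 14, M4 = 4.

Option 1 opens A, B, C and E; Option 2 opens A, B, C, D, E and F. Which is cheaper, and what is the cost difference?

Option 2 is cheaper by 16.

Option 1: {A, B, C, E}: M1→A 4·8=32, M2→C 2·22=44, M3→A 3·14=42, M4→B 7·4=28. Service 146; fixed 30; total 176.
Option 2: {A, B, C, D, E, F}: M1→D 2·8=16, M2→C 2·22=44, M3→A 3·14=42, M4→D 3·4=12. Service 114; fixed 46; total 160.
Difference: |176 − 160| = 16.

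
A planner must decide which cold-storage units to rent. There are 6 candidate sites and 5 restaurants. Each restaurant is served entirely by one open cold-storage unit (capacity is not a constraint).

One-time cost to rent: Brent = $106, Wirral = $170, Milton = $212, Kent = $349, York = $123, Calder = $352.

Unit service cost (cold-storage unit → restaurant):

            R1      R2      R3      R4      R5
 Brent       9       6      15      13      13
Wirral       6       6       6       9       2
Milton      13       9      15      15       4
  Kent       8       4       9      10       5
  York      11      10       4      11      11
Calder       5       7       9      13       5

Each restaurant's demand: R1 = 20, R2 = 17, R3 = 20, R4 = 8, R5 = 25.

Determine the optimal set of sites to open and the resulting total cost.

Open Wirral only; minimum total cost 634.

For any fixed open set, each restaurant goes to its cheapest open site; total = fixed + service.
{Wirral}: R1→Wirral 6·20=120, R2→Wirral 6·17=102, R3→Wirral 6·20=120, R4→Wirral 9·8=72, R5→Wirral 2·25=50. Service 464; fixed 170; total 634.
{Wirral, York}: R1→Wirral 6·20=120, R2→Wirral 6·17=102, R3→York 4·20=80, R4→Wirral 9·8=72, R5→Wirral 2·25=50. Service 424; fixed 293; total 717.
{Brent, Wirral}: service 464 + fixed 276 = 740
{Brent, Wirral, Milton, Kent, York, Calder}: service 370 + fixed 1312 = 1682
No other subset beats 634.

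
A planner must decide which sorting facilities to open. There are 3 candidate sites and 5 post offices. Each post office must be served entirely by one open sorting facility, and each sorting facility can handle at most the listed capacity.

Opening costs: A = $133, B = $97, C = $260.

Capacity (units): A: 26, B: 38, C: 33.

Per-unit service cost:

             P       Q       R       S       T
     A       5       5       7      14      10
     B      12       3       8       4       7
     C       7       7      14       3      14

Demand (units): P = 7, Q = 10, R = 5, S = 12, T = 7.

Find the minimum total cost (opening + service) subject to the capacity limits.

Open {A, B}: P→A 5·7=35, Q→B 3·10=30, R→A 7·5=35, S→B 4·12=48, T→B 7·7=49.
Loads: A carries 12/26, B carries 29/38. Service 197; fixed 230; total 427.
Next best feasible plan costs 432.

Minimum total cost: 427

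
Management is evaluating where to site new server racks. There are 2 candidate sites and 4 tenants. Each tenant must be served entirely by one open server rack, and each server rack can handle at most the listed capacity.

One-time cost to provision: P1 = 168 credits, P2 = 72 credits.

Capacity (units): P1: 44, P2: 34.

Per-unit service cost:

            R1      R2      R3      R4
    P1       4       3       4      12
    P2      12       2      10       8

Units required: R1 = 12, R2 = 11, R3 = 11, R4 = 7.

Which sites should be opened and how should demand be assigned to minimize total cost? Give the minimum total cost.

Open {P1}: R1→P1 4·12=48, R2→P1 3·11=33, R3→P1 4·11=44, R4→P1 12·7=84.
Loads: P1 carries 41/44. Service 209; fixed 168; total 377.
Next best feasible plan costs 410.

Minimum total cost: 377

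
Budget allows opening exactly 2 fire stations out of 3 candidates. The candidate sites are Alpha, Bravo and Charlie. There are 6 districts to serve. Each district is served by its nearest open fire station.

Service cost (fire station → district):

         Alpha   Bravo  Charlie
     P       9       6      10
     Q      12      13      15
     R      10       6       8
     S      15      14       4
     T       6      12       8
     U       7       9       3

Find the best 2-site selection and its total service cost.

Choose Bravo and Charlie; total service cost 40.

With exactly 2 open, each district uses its cheapest among the chosen.
{Bravo, Charlie}: P→Bravo 6, Q→Bravo 13, R→Bravo 6, S→Charlie 4, T→Charlie 8, U→Charlie 3. Service cost 40.
{Alpha, Charlie}: service cost 42
{Alpha, Bravo}: service cost 51
Among all 3 size-2 choices, {Bravo, Charlie} is lowest.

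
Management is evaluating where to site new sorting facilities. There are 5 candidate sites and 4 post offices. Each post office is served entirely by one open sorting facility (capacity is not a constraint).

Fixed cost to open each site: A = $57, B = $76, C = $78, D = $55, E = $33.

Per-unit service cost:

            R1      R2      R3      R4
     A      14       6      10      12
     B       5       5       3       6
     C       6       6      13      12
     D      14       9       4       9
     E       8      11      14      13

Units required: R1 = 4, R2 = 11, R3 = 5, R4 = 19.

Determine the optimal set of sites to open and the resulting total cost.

Open B only; minimum total cost 280.

For any fixed open set, each post office goes to its cheapest open site; total = fixed + service.
{B}: R1→B 5·4=20, R2→B 5·11=55, R3→B 3·5=15, R4→B 6·19=114. Service 204; fixed 76; total 280.
{B, E}: service 204 + fixed 109 = 313
{B, D}: R1→B 5·4=20, R2→B 5·11=55, R3→B 3·5=15, R4→B 6·19=114. Service 204; fixed 131; total 335.
{A, B, C, D, E}: service 204 + fixed 299 = 503
No other subset beats 280.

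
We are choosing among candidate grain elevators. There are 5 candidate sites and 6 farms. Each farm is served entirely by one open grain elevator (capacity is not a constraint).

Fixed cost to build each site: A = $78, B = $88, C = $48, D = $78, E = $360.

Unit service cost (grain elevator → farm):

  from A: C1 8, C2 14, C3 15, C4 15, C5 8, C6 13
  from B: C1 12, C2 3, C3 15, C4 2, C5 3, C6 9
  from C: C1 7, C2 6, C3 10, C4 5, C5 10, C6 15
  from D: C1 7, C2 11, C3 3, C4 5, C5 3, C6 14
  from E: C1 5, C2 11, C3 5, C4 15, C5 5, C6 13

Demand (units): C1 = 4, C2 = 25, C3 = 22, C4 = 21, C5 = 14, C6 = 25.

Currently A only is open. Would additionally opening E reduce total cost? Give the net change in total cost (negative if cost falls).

No — net change +11 (cost rises by 11).

Current service cost with {A}: 1464.
Adding E: each farm re-picks its cheapest; new service cost 1115, saving 349.
Extra fixed cost: 360. Net change = 360 − 349 = 11.
(Totals: 1542 → 1553.)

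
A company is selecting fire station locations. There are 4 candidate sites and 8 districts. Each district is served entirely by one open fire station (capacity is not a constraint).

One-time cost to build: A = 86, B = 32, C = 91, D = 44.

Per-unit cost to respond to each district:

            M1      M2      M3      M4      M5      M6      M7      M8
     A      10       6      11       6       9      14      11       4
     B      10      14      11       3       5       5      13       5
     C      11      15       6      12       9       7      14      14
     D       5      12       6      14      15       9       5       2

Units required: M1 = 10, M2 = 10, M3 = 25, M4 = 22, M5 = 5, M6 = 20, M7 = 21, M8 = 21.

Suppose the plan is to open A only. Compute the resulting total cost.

Total cost: 1293

Each district is assigned to its cheapest site among the open ones.
{A}: M1→A 10·10=100, M2→A 6·10=60, M3→A 11·25=275, M4→A 6·22=132, M5→A 9·5=45, M6→A 14·20=280, M7→A 11·21=231, M8→A 4·21=84. Service 1207; fixed 86; total 1293.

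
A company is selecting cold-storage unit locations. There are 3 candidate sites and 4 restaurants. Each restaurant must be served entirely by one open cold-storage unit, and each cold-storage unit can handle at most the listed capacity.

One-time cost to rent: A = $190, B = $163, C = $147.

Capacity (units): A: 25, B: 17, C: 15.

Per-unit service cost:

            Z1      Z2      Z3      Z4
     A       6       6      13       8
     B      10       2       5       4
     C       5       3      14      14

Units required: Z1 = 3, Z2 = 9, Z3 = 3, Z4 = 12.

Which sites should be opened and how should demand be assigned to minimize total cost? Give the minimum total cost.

Open {B, C}: Z1→C 5·3=15, Z2→C 3·9=27, Z3→B 5·3=15, Z4→B 4·12=48.
Loads: B carries 15/17, C carries 12/15. Service 105; fixed 310; total 415.
Next best feasible plan costs 442.

Minimum total cost: 415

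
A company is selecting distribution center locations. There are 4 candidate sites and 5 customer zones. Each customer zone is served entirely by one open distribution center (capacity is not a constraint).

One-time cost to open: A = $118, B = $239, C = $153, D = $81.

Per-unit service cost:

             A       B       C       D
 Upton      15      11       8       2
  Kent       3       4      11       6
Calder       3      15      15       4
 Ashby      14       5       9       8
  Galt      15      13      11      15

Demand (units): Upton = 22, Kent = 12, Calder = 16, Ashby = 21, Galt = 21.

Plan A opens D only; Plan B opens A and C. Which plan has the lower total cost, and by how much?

Plan A: {D}: Upton→D 2·22=44, Kent→D 6·12=72, Calder→D 4·16=64, Ashby→D 8·21=168, Galt→D 15·21=315. Service 663; fixed 81; total 744.
Plan B: {A, C}: Upton→C 8·22=176, Kent→A 3·12=36, Calder→A 3·16=48, Ashby→C 9·21=189, Galt→C 11·21=231. Service 680; fixed 271; total 951.
Difference: |744 − 951| = 207.

Plan A is cheaper by 207.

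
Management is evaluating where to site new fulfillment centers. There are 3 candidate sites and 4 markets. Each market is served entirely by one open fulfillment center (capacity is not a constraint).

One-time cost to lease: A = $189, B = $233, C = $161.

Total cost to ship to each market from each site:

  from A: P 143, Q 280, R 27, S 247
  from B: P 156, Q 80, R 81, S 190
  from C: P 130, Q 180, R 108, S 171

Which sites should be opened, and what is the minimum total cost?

Open B only; minimum total cost 740.

For any fixed open set, each market goes to its cheapest open site; total = fixed + service.
{B}: P→B 156, Q→B 80, R→B 81, S→B 190. Service 507; fixed 233; total 740.
{C}: P→C 130, Q→C 180, R→C 108, S→C 171. Service 589; fixed 161; total 750.
{B, C}: service 462 + fixed 394 = 856
{A, B, C}: P→C 130, Q→B 80, R→A 27, S→C 171. Service 408; fixed 583; total 991.
No other subset beats 740.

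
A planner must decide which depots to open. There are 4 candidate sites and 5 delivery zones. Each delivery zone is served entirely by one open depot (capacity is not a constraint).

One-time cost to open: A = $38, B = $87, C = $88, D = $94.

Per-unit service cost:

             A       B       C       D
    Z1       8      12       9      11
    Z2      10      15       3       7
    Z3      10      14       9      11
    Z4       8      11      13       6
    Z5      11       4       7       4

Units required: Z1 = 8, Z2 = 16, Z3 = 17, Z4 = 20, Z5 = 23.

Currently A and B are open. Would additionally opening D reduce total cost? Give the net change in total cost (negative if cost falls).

No — net change +6 (cost rises by 6).

Current service cost with {A, B}: 646.
Adding D: each delivery zone re-picks its cheapest; new service cost 558, saving 88.
Extra fixed cost: 94. Net change = 94 − 88 = 6.
(Totals: 771 → 777.)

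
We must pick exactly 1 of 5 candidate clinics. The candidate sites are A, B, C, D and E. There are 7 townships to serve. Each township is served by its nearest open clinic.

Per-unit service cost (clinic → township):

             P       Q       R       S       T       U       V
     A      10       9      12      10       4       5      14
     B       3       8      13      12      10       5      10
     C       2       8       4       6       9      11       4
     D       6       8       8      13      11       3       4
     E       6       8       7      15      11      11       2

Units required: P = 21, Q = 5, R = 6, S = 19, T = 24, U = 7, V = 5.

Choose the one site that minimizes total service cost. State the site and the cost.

With exactly 1 open, each township uses its cheapest among the chosen.
{C}: P→C 2·21=42, Q→C 8·5=40, R→C 4·6=24, S→C 6·19=114, T→C 9·24=216, U→C 11·7=77, V→C 4·5=20. Service cost 533.
{A}: service cost 718
{B}: service cost 734
Among all 5 size-1 choices, {C} is lowest.

Choose C only; total service cost 533.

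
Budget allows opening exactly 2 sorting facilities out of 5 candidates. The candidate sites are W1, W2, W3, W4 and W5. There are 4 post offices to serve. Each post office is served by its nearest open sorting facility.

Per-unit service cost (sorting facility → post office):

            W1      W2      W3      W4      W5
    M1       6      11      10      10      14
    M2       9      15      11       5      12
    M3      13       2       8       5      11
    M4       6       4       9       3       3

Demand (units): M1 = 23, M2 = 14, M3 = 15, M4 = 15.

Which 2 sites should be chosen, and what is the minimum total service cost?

With exactly 2 open, each post office uses its cheapest among the chosen.
{W1, W4}: M1→W1 6·23=138, M2→W4 5·14=70, M3→W4 5·15=75, M4→W4 3·15=45. Service cost 328.
{W1, W2}: service cost 354
{W2, W4}: service cost 375
Among all 10 size-2 choices, {W1, W4} is lowest.

Choose W1 and W4; total service cost 328.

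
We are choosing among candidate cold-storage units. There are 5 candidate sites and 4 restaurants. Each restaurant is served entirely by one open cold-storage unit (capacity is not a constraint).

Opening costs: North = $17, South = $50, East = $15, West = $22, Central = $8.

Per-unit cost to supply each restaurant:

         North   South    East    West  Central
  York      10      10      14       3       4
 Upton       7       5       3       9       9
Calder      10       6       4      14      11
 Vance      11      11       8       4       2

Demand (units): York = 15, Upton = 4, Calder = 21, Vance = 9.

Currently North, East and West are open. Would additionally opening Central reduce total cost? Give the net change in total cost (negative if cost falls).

Yes — net change −10 (cost falls by 10).

Current service cost with {North, East, West}: 177.
Adding Central: each restaurant re-picks its cheapest; new service cost 159, saving 18.
Extra fixed cost: 8. Net change = 8 − 18 = -10.
(Totals: 231 → 221.)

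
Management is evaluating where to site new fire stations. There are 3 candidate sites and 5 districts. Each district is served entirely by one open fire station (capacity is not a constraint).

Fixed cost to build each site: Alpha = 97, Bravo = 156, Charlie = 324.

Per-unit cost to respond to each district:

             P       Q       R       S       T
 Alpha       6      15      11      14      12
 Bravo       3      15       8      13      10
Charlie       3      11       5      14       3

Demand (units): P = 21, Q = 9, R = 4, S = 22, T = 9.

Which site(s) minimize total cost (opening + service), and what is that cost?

For any fixed open set, each district goes to its cheapest open site; total = fixed + service.
{Bravo}: P→Bravo 3·21=63, Q→Bravo 15·9=135, R→Bravo 8·4=32, S→Bravo 13·22=286, T→Bravo 10·9=90. Service 606; fixed 156; total 762.
{Alpha}: service 721 + fixed 97 = 818
{Charlie}: service 517 + fixed 324 = 841
{Alpha, Bravo, Charlie}: P→Bravo 3·21=63, Q→Charlie 11·9=99, R→Charlie 5·4=20, S→Bravo 13·22=286, T→Charlie 3·9=27. Service 495; fixed 577; total 1072.
No other subset beats 762.

Open Bravo only; minimum total cost 762.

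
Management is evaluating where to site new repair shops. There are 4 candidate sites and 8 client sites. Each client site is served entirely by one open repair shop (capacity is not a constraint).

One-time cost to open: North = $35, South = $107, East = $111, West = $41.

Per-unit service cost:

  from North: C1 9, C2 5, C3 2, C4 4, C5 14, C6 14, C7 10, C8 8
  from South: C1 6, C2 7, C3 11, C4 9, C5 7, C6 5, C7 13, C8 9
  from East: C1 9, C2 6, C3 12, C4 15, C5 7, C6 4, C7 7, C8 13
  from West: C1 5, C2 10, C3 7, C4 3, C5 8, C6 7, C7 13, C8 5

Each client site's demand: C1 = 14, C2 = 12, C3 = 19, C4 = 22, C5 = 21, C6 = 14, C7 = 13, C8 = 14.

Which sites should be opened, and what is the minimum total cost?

For any fixed open set, each client site goes to its cheapest open site; total = fixed + service.
{North, West}: C1→West 5·14=70, C2→North 5·12=60, C3→North 2·19=38, C4→West 3·22=66, C5→West 8·21=168, C6→West 7·14=98, C7→North 10·13=130, C8→West 5·14=70. Service 700; fixed 76; total 776.
{North, East, West}: service 598 + fixed 187 = 785
{North, South, West}: service 651 + fixed 183 = 834
{North, South, East, West}: service 598 + fixed 294 = 892
No other subset beats 776.

Open North and West; minimum total cost 776.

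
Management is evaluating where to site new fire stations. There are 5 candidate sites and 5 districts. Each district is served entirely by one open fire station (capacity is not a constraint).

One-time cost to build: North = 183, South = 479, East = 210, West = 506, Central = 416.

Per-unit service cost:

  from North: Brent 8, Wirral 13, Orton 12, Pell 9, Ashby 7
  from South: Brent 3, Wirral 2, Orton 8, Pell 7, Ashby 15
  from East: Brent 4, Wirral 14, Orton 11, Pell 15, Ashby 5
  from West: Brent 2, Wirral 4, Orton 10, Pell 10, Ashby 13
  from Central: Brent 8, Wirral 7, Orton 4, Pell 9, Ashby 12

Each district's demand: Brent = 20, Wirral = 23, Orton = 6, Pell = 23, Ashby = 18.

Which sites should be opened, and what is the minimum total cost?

Open North only; minimum total cost 1047.

For any fixed open set, each district goes to its cheapest open site; total = fixed + service.
{North}: Brent→North 8·20=160, Wirral→North 13·23=299, Orton→North 12·6=72, Pell→North 9·23=207, Ashby→North 7·18=126. Service 864; fixed 183; total 1047.
{South}: service 585 + fixed 479 = 1064
{South, East}: Brent→South 3·20=60, Wirral→South 2·23=46, Orton→South 8·6=48, Pell→South 7·23=161, Ashby→East 5·18=90. Service 405; fixed 689; total 1094.
{North, South, East, West, Central}: service 361 + fixed 1794 = 2155
No other subset beats 1047.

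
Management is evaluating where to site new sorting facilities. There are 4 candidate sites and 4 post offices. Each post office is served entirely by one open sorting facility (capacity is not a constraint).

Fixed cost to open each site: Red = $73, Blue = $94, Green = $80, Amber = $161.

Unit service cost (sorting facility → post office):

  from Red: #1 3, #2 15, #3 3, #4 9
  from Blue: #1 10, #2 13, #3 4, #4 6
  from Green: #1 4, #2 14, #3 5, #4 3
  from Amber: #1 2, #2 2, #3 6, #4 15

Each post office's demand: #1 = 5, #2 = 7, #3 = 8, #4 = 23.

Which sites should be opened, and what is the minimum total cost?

Open Green only; minimum total cost 307.

For any fixed open set, each post office goes to its cheapest open site; total = fixed + service.
{Green}: #1→Green 4·5=20, #2→Green 14·7=98, #3→Green 5·8=40, #4→Green 3·23=69. Service 227; fixed 80; total 307.
{Red, Green}: #1→Red 3·5=15, #2→Green 14·7=98, #3→Red 3·8=24, #4→Green 3·23=69. Service 206; fixed 153; total 359.
{Green, Amber}: service 133 + fixed 241 = 374
{Red, Blue, Green, Amber}: service 117 + fixed 408 = 525
No other subset beats 307.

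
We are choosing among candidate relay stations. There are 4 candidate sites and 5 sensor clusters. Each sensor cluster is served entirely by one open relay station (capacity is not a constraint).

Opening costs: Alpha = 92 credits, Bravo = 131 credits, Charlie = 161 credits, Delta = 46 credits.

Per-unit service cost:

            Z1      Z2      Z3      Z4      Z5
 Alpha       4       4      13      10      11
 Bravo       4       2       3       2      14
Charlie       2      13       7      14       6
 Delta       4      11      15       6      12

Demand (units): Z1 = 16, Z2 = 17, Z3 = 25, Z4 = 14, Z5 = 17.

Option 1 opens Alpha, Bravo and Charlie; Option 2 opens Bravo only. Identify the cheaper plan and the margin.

Option 1: {Alpha, Bravo, Charlie}: Z1→Charlie 2·16=32, Z2→Bravo 2·17=34, Z3→Bravo 3·25=75, Z4→Bravo 2·14=28, Z5→Charlie 6·17=102. Service 271; fixed 384; total 655.
Option 2: {Bravo}: Z1→Bravo 4·16=64, Z2→Bravo 2·17=34, Z3→Bravo 3·25=75, Z4→Bravo 2·14=28, Z5→Bravo 14·17=238. Service 439; fixed 131; total 570.
Difference: |655 − 570| = 85.

Option 2 is cheaper by 85.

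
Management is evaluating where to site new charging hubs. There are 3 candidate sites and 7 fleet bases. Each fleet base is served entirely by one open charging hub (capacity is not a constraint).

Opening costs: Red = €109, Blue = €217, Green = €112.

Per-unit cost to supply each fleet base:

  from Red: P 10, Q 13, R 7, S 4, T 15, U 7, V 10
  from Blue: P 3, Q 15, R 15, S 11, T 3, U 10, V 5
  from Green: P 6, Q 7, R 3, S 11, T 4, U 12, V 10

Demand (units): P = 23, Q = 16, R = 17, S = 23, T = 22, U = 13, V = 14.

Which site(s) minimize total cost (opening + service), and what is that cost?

For any fixed open set, each fleet base goes to its cheapest open site; total = fixed + service.
{Red, Green}: P→Green 6·23=138, Q→Green 7·16=112, R→Green 3·17=51, S→Red 4·23=92, T→Green 4·22=88, U→Red 7·13=91, V→Red 10·14=140. Service 712; fixed 221; total 933.
{Red, Blue, Green}: service 551 + fixed 438 = 989
{Red, Blue}: P→Blue 3·23=69, Q→Red 13·16=208, R→Red 7·17=119, S→Red 4·23=92, T→Blue 3·22=66, U→Red 7·13=91, V→Blue 5·14=70. Service 715; fixed 326; total 1041.
{Red}: service 1210 + fixed 109 = 1319
(All 7 nonempty subsets were checked; Red and Green is lowest.)

Open Red and Green; minimum total cost 933.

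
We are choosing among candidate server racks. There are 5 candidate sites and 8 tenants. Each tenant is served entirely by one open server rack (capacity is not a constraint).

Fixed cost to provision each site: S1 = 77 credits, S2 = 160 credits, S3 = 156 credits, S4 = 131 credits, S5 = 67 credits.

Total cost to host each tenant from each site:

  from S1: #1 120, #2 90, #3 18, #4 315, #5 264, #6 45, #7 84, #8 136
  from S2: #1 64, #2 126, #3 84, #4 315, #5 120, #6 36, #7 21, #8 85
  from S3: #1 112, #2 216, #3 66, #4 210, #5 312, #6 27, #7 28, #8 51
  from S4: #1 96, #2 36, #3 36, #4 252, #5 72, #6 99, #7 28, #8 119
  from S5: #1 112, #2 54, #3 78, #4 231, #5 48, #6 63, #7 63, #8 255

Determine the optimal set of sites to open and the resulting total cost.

For any fixed open set, each tenant goes to its cheapest open site; total = fixed + service.
{S3, S5}: #1→S3 112, #2→S5 54, #3→S3 66, #4→S3 210, #5→S5 48, #6→S3 27, #7→S3 28, #8→S3 51. Service 596; fixed 223; total 819.
{S3, S4}: #1→S4 96, #2→S4 36, #3→S4 36, #4→S3 210, #5→S4 72, #6→S3 27, #7→S3 28, #8→S3 51. Service 556; fixed 287; total 843.
{S2, S5}: service 617 + fixed 227 = 844
{S1, S2, S3, S4, S5}: service 475 + fixed 591 = 1066
No other subset beats 819.

Open S3 and S5; minimum total cost 819.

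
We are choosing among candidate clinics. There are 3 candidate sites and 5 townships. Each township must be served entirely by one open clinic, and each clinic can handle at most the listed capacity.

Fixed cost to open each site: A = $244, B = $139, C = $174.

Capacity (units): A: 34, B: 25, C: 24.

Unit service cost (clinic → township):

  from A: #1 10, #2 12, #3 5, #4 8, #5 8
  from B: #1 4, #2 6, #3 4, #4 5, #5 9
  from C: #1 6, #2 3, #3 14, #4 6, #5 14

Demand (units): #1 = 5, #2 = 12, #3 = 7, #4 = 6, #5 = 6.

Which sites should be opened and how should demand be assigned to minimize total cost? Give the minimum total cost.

Minimum total cost: 481

Open {B, C}: #1→B 4·5=20, #2→C 3·12=36, #3→B 4·7=28, #4→B 5·6=30, #5→B 9·6=54.
Loads: B carries 24/25, C carries 12/24. Service 168; fixed 313; total 481.
Next best feasible plan costs 487.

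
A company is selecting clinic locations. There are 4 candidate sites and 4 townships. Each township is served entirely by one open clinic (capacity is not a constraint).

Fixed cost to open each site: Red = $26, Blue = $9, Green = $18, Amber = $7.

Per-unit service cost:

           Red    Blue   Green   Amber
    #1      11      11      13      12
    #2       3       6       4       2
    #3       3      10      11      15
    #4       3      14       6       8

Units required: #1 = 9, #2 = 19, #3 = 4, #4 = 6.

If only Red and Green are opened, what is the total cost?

Each township is assigned to its cheapest site among the open ones.
{Red, Green}: #1→Red 11·9=99, #2→Red 3·19=57, #3→Red 3·4=12, #4→Red 3·6=18. Service 186; fixed 44; total 230.

Total cost: 230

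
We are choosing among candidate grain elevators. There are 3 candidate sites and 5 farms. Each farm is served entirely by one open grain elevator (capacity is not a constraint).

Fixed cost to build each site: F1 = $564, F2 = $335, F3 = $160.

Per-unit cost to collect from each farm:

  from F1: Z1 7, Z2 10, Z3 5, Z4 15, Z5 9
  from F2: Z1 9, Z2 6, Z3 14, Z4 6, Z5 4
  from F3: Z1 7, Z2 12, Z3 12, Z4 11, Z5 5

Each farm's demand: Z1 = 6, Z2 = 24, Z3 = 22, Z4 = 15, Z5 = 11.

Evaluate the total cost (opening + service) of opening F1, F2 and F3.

Each farm is assigned to its cheapest site among the open ones.
{F1, F2, F3}: Z1→F1 7·6=42, Z2→F2 6·24=144, Z3→F1 5·22=110, Z4→F2 6·15=90, Z5→F2 4·11=44. Service 430; fixed 1059; total 1489.

Total cost: 1489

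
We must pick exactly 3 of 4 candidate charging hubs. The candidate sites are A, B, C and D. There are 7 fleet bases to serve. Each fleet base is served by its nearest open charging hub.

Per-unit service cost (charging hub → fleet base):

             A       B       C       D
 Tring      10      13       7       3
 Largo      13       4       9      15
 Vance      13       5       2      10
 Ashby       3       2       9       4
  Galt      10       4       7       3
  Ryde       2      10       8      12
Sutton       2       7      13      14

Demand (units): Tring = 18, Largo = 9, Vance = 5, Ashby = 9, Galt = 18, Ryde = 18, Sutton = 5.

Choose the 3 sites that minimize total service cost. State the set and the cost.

With exactly 3 open, each fleet base uses its cheapest among the chosen.
{A, B, D}: Tring→D 3·18=54, Largo→B 4·9=36, Vance→B 5·5=25, Ashby→B 2·9=18, Galt→D 3·18=54, Ryde→A 2·18=36, Sutton→A 2·5=10. Service cost 233.
{A, C, D}: service cost 272
{A, B, C}: service cost 308
Among all 4 size-3 choices, {A, B, D} is lowest.

Choose A, B and D; total service cost 233.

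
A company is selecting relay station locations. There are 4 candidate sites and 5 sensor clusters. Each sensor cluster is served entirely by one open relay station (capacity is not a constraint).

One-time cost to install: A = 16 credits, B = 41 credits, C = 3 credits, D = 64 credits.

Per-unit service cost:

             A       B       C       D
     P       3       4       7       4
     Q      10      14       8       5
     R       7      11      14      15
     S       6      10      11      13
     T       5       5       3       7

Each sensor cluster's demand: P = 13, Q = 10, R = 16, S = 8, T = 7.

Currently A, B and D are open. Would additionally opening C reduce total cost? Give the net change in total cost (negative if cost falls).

Yes — net change −11 (cost falls by 11).

Current service cost with {A, B, D}: 284.
Adding C: each sensor cluster re-picks its cheapest; new service cost 270, saving 14.
Extra fixed cost: 3. Net change = 3 − 14 = -11.
(Totals: 405 → 394.)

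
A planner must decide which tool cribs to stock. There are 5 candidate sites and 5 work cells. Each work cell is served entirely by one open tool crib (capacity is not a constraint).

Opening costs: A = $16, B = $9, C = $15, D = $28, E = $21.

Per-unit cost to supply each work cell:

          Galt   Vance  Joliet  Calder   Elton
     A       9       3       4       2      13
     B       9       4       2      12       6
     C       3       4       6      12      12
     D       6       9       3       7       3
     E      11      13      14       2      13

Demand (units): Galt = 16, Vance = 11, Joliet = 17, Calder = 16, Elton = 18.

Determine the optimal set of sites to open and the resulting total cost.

For any fixed open set, each work cell goes to its cheapest open site; total = fixed + service.
{A, B, C, D}: Galt→C 3·16=48, Vance→A 3·11=33, Joliet→B 2·17=34, Calder→A 2·16=32, Elton→D 3·18=54. Service 201; fixed 68; total 269.
{A, C, D}: Galt→C 3·16=48, Vance→A 3·11=33, Joliet→D 3·17=51, Calder→A 2·16=32, Elton→D 3·18=54. Service 218; fixed 59; total 277.
{B, C, D, E}: service 212 + fixed 73 = 285
{A, B, C, D, E}: service 201 + fixed 89 = 290
No other subset beats 269.

Open A, B, C and D; minimum total cost 269.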